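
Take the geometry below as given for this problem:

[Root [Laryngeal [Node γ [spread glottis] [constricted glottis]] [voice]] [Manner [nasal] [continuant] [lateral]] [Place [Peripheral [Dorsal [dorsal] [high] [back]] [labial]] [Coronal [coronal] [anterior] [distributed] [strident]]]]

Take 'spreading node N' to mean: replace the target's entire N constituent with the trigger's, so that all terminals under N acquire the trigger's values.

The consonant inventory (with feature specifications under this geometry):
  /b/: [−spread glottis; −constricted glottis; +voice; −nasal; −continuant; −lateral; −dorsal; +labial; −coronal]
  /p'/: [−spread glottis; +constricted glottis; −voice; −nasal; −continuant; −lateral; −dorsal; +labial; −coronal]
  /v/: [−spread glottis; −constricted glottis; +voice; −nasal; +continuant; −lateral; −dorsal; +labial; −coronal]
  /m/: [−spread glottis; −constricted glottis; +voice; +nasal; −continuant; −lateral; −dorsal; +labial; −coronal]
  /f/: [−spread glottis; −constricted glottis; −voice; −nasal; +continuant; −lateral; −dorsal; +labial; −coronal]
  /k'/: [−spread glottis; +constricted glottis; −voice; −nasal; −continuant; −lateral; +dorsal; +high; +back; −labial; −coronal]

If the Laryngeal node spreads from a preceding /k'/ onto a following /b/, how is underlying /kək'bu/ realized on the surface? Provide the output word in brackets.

Laryngeal immediately or transitively dominates [spread glottis], [constricted glottis], [voice].
Spreading Laryngeal from /k'/ onto /b/ replaces those values with /k'/'s: [−spread glottis], [+constricted glottis], [−voice]. Features outside Laryngeal ([nasal], [continuant], [lateral], …) stay as in /b/.
This feature bundle is that of [p'], so /kək'bu/ surfaces as [kək'p'u].

[kək'p'u]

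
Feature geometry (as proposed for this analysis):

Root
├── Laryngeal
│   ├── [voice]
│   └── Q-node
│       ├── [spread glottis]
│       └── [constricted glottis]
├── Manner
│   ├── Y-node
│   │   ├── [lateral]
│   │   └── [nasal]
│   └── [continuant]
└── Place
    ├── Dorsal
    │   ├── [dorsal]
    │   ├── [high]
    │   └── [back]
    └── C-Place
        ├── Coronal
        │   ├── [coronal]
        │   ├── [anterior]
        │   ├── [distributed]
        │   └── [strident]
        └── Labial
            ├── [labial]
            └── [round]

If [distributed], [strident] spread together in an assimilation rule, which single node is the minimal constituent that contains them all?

[distributed]: Root → Place → C-Place → Coronal → [distributed].
[strident] lies under Coronal (below Place).
The listed terminals split across distinct daughters of Coronal, so Coronal itself is the smallest node containing them all.

Coronal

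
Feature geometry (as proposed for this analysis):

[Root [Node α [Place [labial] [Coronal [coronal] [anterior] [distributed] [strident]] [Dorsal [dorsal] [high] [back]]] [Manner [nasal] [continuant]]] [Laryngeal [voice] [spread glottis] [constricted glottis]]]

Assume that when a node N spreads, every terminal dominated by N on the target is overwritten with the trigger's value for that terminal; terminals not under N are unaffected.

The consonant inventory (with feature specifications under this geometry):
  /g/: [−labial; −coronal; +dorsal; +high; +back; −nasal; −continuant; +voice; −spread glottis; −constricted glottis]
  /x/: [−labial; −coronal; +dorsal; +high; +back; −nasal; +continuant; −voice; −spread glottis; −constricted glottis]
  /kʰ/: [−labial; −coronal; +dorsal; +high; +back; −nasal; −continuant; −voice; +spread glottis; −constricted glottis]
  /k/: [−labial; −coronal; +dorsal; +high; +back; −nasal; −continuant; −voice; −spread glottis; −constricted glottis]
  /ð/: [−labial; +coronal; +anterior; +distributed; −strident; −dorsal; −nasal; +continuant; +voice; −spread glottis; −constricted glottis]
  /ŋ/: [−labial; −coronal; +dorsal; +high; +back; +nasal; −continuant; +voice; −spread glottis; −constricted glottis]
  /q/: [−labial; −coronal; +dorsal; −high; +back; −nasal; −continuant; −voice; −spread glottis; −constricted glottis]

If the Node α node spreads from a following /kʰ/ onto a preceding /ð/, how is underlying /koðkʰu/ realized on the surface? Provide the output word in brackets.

Node α immediately or transitively dominates [labial], [coronal], [anterior], [distributed], [strident], [dorsal], [high], [back], [nasal], [continuant].
Spreading Node α from /kʰ/ onto /ð/ replaces those values with /kʰ/'s: [−labial], [−coronal], [+dorsal], [+high], [+back], [−nasal], [−continuant]. Features outside Node α ([voice], [spread glottis], [constricted glottis]) stay as in /ð/.
This feature bundle is that of [g], so /koðkʰu/ surfaces as [kogkʰu].

[kogkʰu]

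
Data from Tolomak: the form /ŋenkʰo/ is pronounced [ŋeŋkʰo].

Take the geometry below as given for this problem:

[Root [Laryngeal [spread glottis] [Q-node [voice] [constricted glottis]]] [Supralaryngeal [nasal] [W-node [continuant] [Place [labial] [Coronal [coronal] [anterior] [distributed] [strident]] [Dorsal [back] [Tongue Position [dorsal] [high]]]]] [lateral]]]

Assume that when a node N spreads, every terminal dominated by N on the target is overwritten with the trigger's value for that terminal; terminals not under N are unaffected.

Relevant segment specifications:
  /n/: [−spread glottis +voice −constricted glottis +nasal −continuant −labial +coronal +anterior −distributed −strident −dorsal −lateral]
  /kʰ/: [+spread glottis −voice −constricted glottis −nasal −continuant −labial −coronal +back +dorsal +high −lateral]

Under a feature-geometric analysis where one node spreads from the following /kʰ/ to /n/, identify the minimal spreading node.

Place

Comparing /n/ with its surface form [ŋ], the features that change are [coronal], [anterior], [distributed], [strident], [dorsal], [high], [back].
These terminals are all dominated by Place, and no proper subconstituent of Place covers them all; Place is their lowest common ancestor.
If Place spreads, every terminal under it takes /kʰ/'s value, producing [ŋ] as observed.
[nasal], [spread glottis] stay as in /n/ although /kʰ/ differs there, so no node dominating them spread; among the remaining candidates Place is the lowest that derives the output.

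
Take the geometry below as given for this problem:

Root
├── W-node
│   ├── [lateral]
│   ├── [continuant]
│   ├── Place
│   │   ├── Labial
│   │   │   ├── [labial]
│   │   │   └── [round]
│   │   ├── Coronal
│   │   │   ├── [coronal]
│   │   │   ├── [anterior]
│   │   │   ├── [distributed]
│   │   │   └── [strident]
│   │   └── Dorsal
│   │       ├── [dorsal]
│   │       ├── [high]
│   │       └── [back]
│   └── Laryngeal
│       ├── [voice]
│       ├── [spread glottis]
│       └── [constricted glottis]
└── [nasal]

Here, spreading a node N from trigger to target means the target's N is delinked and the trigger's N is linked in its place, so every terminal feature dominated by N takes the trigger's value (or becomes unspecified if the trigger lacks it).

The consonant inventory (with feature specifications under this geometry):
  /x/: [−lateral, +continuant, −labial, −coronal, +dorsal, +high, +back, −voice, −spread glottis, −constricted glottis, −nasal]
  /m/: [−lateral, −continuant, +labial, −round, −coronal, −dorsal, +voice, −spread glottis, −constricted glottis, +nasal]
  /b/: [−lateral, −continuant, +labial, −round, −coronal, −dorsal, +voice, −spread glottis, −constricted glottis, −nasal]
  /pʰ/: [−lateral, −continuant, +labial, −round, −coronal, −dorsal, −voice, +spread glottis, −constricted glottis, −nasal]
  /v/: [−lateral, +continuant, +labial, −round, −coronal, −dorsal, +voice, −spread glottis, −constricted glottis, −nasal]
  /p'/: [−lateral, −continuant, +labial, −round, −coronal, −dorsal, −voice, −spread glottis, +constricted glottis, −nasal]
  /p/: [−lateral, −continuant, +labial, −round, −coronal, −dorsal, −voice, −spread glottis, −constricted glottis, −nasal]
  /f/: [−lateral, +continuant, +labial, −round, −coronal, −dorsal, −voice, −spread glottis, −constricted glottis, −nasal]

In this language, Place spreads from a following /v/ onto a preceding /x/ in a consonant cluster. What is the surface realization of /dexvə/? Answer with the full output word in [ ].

Terminals under Place in this geometry: [labial], [round], [coronal], [anterior], [distributed], [strident], [dorsal], [high], [back].
Spreading Place from /v/ onto /x/ replaces those values with /v/'s: [+labial], [−round], [−coronal], [−dorsal]. Features outside Place ([lateral], [continuant], [voice], …) stay as in /x/.
Among the inventory, only /f/ has exactly this specification, giving the surface form [defvə].

[defvə]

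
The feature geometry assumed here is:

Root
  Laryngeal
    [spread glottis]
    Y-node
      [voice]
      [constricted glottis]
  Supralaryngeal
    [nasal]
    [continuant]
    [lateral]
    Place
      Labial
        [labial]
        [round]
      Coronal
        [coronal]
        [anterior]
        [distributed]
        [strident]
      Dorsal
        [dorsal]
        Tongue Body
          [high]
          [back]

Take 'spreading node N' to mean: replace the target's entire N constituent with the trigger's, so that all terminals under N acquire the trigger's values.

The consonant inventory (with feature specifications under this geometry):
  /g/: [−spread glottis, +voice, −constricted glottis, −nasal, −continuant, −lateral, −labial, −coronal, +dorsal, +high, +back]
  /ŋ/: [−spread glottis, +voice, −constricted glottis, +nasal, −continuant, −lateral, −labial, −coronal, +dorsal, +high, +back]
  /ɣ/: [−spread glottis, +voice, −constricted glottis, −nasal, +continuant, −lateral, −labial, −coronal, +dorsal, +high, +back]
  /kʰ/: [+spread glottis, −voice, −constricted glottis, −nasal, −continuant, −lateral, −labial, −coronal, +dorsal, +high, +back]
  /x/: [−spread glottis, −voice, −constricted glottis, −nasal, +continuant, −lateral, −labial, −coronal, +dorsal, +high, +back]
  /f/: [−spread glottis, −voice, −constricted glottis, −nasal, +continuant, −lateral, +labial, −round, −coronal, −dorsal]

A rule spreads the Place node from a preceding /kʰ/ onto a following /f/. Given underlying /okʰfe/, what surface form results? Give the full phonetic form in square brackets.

Terminals under Place in this geometry: [labial], [round], [coronal], [anterior], [distributed], [strident], [dorsal], [high], [back].
After delinking /f/'s Place and linking /kʰ/'s, the affected terminals become [−labial], [−coronal], [+dorsal], [+high], [+back]; [spread glottis], [voice], [constricted glottis], … (outside Place) are retained from /f/.
The resulting bundle matches /x/ in the inventory; substituting it for /f/ gives [okʰxe].

[okʰxe]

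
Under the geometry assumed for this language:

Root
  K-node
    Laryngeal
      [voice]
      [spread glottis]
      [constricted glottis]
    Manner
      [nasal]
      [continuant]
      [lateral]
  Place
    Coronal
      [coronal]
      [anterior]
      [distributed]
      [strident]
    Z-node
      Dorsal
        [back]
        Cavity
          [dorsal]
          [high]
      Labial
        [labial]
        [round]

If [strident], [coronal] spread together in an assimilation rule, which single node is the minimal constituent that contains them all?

Coronal

[strident] lies under Coronal (below Place).
[coronal]: Root / Place / Coronal / [coronal].
Coronal is the lowest common ancestor — every listed feature sits under it, and no single subconstituent of Coronal covers them all.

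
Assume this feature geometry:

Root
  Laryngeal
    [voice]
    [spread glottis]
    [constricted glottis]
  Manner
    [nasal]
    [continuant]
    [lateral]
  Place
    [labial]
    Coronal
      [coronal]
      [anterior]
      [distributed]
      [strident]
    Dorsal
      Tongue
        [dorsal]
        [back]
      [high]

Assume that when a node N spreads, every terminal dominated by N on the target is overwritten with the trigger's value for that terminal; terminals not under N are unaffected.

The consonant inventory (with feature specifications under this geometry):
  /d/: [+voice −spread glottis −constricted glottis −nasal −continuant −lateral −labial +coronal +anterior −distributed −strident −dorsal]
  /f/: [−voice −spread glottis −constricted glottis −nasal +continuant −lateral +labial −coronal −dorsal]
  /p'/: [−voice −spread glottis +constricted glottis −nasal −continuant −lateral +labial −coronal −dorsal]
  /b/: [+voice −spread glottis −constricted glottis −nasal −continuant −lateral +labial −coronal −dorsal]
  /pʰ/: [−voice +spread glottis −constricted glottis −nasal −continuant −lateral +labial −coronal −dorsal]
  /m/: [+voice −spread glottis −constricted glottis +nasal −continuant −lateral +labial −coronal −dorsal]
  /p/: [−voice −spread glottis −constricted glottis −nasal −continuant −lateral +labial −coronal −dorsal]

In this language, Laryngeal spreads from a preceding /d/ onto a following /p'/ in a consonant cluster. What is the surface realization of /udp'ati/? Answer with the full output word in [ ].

Terminals under Laryngeal in this geometry: [voice], [spread glottis], [constricted glottis].
The target acquires /d/'s values for everything under Laryngeal — [+voice], [−spread glottis], [−constricted glottis] — while keeping its own [nasal], [continuant], [lateral], ….
Among the inventory, only /b/ has exactly this specification, giving the surface form [udbati].

[udbati]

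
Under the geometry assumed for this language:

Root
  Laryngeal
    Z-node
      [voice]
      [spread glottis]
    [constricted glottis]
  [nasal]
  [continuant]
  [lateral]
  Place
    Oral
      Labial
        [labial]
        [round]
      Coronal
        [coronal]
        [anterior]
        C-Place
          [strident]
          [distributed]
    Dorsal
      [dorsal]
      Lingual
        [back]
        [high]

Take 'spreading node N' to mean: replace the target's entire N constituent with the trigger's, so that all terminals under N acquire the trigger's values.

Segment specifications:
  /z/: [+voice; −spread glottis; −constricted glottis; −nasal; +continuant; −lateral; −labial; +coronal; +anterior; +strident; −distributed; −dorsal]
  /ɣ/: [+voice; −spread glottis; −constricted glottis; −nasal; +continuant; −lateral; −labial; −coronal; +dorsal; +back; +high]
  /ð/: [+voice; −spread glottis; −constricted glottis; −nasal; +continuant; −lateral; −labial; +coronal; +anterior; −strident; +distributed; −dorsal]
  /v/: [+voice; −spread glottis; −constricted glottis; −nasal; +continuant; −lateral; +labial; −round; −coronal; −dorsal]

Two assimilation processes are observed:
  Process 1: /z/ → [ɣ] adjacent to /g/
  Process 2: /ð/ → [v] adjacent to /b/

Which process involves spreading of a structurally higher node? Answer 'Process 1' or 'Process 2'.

Process 1: the features that change are [coronal], [anterior], [distributed], [strident], [dorsal], [high], [back]; the minimal node is Place (depth 1).
Process 2 alters [labial], [round], [coronal], [anterior], [distributed], [strident]; the lowest common ancestor is Oral (depth 2 from Root).
Place is closer to Root than Oral, so Process 1 spreads the higher node.

Process 1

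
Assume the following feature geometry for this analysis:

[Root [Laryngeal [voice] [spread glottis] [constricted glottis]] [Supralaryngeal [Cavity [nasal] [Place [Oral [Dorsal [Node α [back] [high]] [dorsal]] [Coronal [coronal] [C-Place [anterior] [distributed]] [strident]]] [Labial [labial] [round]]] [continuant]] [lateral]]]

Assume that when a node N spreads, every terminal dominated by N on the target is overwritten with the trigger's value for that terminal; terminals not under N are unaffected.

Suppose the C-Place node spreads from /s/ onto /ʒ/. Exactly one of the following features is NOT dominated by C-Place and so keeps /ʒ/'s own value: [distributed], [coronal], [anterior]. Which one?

C-Place dominates exactly [anterior], [distributed].
Of the listed options, [distributed], [anterior] are among these and would be overwritten by spreading C-Place.
[coronal] attaches under Coronal, not under C-Place, so /ʒ/ retains its own value for [coronal].

[coronal]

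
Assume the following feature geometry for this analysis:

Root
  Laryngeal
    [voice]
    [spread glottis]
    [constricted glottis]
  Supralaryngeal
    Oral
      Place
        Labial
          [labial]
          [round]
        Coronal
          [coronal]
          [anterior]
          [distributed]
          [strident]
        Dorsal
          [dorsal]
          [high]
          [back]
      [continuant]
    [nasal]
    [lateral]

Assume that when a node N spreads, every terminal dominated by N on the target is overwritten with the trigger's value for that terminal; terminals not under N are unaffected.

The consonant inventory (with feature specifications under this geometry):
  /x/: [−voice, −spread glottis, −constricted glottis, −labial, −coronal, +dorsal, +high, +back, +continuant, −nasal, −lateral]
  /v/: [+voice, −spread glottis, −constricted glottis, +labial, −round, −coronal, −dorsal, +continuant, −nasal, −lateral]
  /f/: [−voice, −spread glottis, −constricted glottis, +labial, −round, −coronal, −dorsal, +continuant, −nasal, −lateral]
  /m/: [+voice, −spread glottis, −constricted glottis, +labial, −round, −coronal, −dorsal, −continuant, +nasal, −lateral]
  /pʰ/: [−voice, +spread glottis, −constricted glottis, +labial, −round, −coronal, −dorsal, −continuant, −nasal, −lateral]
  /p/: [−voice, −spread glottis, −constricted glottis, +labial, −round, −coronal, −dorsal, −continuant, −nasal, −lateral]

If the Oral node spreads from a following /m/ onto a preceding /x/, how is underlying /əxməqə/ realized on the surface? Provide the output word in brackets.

[əpməqə]

The Oral node dominates the terminals [labial], [round], [coronal], [anterior], [distributed], [strident], [dorsal], [high], [back], [continuant].
Spreading Oral from /m/ onto /x/ replaces those values with /m/'s: [+labial], [−round], [−coronal], [−dorsal], [−continuant]. Features outside Oral ([voice], [spread glottis], [constricted glottis], …) stay as in /x/.
This feature bundle is that of [p], so /əxməqə/ surfaces as [əpməqə].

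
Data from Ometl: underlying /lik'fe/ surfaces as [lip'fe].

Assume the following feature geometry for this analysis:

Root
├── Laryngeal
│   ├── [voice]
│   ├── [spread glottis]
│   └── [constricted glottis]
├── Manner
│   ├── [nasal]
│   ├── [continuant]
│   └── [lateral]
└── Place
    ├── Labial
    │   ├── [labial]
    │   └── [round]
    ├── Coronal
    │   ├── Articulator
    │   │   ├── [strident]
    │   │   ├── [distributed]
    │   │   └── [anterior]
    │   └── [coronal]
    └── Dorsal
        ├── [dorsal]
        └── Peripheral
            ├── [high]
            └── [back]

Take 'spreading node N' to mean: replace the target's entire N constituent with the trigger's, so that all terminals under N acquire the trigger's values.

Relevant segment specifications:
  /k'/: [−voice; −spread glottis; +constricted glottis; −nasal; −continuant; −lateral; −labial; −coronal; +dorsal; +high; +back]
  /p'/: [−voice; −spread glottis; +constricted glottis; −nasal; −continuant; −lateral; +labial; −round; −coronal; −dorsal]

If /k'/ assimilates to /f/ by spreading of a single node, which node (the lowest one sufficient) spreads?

Comparing /k'/ with its surface form [p'], the features that change are [labial], [round], [dorsal], [high], [back].
The smallest constituent containing every changed terminal is Place — each of its daughters lacks at least one of the affected features.
Spreading Place from /f/ overwrites each of those terminals with /f/'s values, yielding exactly [p'].
Since [constricted glottis], [continuant] are preserved even though /f/ disagrees there, no node above Place spread.

Place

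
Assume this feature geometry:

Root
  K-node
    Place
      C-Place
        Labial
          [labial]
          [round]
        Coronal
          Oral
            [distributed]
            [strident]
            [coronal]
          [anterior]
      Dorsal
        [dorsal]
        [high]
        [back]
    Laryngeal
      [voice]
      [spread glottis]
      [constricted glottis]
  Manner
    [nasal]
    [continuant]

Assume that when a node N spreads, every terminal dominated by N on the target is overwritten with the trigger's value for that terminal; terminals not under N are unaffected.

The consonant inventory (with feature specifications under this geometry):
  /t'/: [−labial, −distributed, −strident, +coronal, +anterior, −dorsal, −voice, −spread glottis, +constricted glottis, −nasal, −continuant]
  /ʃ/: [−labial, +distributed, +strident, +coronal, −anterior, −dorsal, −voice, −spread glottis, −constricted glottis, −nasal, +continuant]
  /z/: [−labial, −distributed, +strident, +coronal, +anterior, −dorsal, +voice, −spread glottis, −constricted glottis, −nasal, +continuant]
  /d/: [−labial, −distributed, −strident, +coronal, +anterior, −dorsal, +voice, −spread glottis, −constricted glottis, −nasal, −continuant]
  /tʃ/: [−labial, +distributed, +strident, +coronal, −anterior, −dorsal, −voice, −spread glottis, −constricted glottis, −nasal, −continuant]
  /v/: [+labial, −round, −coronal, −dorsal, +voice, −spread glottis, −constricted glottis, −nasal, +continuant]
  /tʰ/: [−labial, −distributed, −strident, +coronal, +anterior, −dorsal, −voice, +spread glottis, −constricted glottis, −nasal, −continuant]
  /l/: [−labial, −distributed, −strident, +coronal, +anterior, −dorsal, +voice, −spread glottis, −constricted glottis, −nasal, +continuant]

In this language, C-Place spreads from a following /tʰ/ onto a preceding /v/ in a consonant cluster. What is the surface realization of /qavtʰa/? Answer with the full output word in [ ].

[qaltʰa]

Terminals under C-Place in this geometry: [labial], [round], [distributed], [strident], [coronal], [anterior].
The target acquires /tʰ/'s values for everything under C-Place — [−labial], [−distributed], [−strident], [+coronal], [+anterior] — while keeping its own [dorsal], [voice], [spread glottis], ….
Among the inventory, only /l/ has exactly this specification, giving the surface form [qaltʰa].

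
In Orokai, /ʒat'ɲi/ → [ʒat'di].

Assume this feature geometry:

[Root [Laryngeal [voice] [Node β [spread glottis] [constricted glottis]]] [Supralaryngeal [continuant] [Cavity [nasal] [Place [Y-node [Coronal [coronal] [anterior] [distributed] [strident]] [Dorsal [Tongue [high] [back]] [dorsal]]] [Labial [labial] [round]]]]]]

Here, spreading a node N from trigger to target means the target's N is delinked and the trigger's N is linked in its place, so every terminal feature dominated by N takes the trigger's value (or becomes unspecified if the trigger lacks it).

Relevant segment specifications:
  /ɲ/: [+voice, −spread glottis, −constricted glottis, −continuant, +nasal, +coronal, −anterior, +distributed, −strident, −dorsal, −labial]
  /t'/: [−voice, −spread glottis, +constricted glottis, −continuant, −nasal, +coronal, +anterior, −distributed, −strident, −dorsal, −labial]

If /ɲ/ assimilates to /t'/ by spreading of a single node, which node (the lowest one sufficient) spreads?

Comparing /ɲ/ with its surface form [d], the features that change are [nasal], [anterior], [distributed].
These terminals are all dominated by Cavity, and no proper subconstituent of Cavity covers them all; Cavity is their lowest common ancestor.
Spreading Cavity from /t'/ overwrites each of those terminals with /t'/'s values, yielding exactly [d].
[voice], [constricted glottis] stay as in /ɲ/ although /t'/ differs there, so no node dominating them spread; among the remaining candidates Cavity is the lowest that derives the output.

Cavity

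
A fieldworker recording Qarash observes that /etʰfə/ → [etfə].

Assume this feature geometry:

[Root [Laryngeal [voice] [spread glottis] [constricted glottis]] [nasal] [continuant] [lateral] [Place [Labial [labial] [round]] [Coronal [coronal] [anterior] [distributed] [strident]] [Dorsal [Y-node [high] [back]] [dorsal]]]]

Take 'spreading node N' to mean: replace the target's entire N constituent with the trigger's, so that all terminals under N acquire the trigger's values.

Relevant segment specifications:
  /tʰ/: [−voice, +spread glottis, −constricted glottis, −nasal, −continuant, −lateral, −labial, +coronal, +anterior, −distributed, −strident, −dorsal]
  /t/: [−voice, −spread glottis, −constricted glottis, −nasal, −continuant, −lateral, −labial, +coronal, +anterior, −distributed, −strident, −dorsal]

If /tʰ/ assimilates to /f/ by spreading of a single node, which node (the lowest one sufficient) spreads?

[spread glottis]

Comparing /tʰ/ with its surface form [t], the only feature that changes is [spread glottis].
With a single altered terminal, the smallest constituent that could spread is that terminal — [spread glottis].
[labial], [coronal] stay as in /tʰ/ although /f/ differs there, so no node dominating them spread; among the remaining candidates [spread glottis] is the lowest that derives the output.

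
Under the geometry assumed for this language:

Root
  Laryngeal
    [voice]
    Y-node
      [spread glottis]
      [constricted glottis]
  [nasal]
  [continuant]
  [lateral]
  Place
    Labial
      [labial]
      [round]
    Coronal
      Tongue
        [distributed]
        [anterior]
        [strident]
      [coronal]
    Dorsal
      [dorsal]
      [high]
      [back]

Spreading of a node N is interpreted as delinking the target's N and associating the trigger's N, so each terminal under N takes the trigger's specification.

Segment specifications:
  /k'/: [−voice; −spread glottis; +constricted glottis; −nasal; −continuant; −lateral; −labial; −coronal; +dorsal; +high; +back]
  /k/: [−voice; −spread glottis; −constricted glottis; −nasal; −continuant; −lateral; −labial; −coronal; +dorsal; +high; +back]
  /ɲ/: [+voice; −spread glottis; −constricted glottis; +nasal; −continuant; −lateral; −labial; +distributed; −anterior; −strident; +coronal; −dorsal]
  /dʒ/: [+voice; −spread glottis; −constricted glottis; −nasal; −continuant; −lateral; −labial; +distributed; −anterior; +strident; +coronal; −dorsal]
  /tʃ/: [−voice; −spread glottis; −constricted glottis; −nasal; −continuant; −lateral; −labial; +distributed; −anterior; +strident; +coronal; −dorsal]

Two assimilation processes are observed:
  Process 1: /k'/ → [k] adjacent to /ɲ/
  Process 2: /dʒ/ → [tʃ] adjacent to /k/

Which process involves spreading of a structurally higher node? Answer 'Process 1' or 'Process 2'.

Process 2

In Process 1, [constricted glottis] changes, so the minimal spreading node is [constricted glottis] at depth 3.
Process 2 alters [voice]; the lowest dominating node is [voice] (depth 2 from Root).
[voice] is closer to Root than [constricted glottis], so Process 2 spreads the higher node.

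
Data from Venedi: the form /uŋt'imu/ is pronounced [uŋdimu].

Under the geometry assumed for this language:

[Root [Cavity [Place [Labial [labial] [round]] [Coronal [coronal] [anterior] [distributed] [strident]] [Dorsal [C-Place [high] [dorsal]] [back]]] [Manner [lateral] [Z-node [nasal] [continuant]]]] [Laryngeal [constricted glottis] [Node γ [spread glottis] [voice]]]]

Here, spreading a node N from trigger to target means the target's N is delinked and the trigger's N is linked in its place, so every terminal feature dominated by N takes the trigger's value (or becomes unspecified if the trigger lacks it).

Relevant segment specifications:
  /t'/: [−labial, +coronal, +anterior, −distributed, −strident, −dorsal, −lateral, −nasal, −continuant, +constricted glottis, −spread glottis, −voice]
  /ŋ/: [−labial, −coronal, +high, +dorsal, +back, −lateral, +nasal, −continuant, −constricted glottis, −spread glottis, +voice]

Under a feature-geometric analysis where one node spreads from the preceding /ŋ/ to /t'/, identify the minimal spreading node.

Feature comparison: [voice], [constricted glottis] differ between /t'/ and [d]; the remaining terminals match.
These terminals are all dominated by Laryngeal, and no proper subconstituent of Laryngeal covers them all; Laryngeal is their lowest common ancestor.
If Laryngeal spreads, every terminal under it takes /ŋ/'s value, producing [d] as observed.
[nasal], [dorsal] — on which /ŋ/ differs from /t'/ — are unchanged, so Root cannot have spread; the constituent is no larger than Laryngeal.

Laryngeal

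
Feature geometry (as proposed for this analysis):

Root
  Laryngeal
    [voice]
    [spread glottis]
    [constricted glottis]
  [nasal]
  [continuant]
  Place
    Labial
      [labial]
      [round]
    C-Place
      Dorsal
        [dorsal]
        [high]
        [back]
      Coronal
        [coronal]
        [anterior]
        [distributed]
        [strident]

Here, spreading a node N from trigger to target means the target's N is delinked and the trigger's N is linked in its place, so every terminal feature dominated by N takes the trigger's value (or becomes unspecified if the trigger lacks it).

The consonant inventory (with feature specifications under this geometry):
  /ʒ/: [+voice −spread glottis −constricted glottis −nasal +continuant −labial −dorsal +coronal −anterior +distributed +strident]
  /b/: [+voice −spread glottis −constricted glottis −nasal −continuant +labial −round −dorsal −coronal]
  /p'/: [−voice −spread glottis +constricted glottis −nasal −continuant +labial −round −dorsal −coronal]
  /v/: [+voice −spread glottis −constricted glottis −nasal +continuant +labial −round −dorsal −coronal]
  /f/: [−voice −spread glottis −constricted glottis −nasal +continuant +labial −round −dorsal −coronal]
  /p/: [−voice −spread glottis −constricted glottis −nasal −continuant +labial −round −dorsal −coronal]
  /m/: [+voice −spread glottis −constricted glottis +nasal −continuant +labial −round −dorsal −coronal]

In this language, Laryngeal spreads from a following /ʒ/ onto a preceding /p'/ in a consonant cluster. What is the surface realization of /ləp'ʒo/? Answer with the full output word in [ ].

The Laryngeal node dominates the terminals [voice], [spread glottis], [constricted glottis].
After delinking /p'/'s Laryngeal and linking /ʒ/'s, the affected terminals become [+voice], [−spread glottis], [−constricted glottis]; [nasal], [continuant], [labial], … (outside Laryngeal) are retained from /p'/.
Among the inventory, only /b/ has exactly this specification, giving the surface form [ləbʒo].

[ləbʒo]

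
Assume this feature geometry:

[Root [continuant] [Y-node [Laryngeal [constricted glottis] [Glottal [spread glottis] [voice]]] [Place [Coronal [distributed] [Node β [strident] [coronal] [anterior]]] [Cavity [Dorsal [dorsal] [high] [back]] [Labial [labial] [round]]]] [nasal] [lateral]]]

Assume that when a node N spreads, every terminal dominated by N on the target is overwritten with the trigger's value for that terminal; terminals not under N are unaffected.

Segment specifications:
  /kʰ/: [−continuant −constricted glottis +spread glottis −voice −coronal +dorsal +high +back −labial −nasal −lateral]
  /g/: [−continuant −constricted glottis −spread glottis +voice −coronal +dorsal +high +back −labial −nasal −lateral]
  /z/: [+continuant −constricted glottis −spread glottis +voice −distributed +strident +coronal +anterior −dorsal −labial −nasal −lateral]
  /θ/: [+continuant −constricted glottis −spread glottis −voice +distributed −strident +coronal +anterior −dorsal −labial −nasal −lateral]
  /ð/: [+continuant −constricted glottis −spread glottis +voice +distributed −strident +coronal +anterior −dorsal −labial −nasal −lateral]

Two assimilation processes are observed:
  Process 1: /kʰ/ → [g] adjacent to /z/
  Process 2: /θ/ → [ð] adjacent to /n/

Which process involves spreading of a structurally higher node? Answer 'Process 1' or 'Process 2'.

Process 1: the features that change are [voice], [spread glottis]; the minimal node is Glottal (depth 3).
Process 2 alters [voice]; the lowest dominating node is [voice] (depth 4 from Root).
Glottal (depth 3) sits above [voice] (depth 4), making Process 1 the one with the higher spreading node.

Process 1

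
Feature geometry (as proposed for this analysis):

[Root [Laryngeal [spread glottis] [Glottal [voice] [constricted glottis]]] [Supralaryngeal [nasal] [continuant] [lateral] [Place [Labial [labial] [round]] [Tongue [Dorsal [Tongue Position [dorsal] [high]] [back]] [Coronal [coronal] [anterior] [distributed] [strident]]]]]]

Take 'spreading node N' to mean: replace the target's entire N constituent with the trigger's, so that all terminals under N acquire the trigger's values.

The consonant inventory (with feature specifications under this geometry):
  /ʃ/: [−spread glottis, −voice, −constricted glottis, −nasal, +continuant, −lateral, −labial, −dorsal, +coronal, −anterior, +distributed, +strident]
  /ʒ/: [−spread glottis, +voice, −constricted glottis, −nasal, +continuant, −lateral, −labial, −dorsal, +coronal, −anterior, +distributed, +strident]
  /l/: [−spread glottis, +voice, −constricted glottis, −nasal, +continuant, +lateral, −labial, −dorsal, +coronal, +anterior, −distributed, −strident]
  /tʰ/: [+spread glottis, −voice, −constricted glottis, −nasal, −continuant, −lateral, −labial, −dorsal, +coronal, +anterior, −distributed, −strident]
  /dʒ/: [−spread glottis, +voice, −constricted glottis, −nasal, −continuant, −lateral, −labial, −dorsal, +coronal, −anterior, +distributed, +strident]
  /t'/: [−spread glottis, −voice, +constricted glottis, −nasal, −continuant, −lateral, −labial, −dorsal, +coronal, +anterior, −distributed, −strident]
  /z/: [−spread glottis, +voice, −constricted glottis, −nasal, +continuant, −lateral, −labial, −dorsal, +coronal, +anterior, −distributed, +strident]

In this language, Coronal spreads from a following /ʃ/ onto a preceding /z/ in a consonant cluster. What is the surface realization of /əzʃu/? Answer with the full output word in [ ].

Coronal immediately or transitively dominates [coronal], [anterior], [distributed], [strident].
The target acquires /ʃ/'s values for everything under Coronal — [+coronal], [−anterior], [+distributed], [+strident] — while keeping its own [spread glottis], [voice], [constricted glottis], ….
The resulting bundle matches /ʒ/ in the inventory; substituting it for /z/ gives [əʒʃu].

[əʒʃu]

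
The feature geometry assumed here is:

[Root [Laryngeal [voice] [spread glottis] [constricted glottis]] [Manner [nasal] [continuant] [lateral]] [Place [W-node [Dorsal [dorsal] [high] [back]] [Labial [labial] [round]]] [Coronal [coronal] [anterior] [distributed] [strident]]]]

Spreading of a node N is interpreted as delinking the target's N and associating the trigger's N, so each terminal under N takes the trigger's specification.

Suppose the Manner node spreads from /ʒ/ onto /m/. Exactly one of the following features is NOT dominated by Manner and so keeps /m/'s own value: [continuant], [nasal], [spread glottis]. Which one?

The terminals dominated by Manner are [nasal], [continuant], [lateral].
Of the listed options, [continuant], [nasal] are among these and would be overwritten by spreading Manner.
[spread glottis] attaches under Laryngeal, not under Manner, so /m/ retains its own value for [spread glottis].

[spread glottis]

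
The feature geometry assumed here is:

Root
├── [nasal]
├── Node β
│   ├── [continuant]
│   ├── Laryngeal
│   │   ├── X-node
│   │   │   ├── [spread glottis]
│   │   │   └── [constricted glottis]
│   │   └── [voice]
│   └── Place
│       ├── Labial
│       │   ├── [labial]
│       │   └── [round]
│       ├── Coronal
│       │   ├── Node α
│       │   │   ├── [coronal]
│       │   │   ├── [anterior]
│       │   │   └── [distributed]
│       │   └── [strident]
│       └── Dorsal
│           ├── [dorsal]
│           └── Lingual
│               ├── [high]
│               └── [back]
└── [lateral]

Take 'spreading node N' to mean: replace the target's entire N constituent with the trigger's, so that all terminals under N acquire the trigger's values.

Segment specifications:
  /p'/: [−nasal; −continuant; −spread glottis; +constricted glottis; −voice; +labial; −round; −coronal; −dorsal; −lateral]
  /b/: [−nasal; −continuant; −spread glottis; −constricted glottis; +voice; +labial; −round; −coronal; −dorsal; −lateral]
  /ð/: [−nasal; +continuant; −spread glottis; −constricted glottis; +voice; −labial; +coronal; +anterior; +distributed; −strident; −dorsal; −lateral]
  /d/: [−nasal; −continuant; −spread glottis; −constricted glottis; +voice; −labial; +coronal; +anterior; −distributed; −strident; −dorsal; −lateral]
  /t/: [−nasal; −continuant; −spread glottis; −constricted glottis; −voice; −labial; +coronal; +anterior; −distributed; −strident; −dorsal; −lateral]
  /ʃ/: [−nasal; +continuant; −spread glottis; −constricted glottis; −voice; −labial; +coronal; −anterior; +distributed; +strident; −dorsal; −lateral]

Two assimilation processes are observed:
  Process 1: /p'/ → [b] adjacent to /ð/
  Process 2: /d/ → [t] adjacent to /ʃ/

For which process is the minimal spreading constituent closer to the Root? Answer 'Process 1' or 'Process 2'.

Process 1

In Process 1, [voice], [constricted glottis] change, so the minimal spreading node is Laryngeal at depth 2.
Process 2: the feature that changes is [voice]; the minimal node is [voice] (depth 3).
Laryngeal (depth 2) sits above [voice] (depth 3), making Process 1 the one with the higher spreading node.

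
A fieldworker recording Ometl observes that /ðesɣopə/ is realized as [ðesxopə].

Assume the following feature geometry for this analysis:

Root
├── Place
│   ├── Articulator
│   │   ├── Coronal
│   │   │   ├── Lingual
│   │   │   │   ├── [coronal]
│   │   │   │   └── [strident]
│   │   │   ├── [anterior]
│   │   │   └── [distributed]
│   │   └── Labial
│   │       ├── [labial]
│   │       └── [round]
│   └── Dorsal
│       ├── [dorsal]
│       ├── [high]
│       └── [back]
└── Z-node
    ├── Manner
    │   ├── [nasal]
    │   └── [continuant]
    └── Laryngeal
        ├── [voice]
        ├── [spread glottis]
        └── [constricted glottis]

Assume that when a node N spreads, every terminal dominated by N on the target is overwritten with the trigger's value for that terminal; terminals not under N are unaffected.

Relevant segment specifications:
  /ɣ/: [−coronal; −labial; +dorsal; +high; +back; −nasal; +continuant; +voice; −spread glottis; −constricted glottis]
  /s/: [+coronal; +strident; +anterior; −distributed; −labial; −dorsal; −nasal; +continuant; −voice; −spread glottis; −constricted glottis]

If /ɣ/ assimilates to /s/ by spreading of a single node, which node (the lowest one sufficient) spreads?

Comparing /ɣ/ with its surface form [x], the only feature that changes is [voice].
Only a single terminal changes, and /s/ supplies the new value, so [voice] itself is the minimal spreading constituent.
Features on which the two segments disagree outside [voice], such as [dorsal], [coronal], are unchanged — nothing dominating them spread, and [voice] is the minimal sufficient constituent.

[voice]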